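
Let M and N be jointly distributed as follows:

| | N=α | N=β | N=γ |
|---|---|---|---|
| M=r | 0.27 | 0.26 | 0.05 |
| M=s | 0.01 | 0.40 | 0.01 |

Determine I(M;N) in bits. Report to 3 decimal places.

Marginals: p(M) = (0.5800, 0.4200), p(N) = (0.2800, 0.6600, 0.0600).
I(M;N) = Σ p(x,y)·log₂[p(x,y)/(p(x)p(y))].
  (r,α): 0.27·log₂(1.6626) = 0.1980
  (r,β): 0.26·log₂(0.6792) = -0.1451
  (r,γ): 0.05·log₂(1.4368) = 0.0261
  (s,α): 0.01·log₂(0.0850) = -0.0356
  (s,β): 0.40·log₂(1.4430) = 0.2116
  (s,γ): 0.01·log₂(0.3968) = -0.0133
Sum = 0.242 bits.

0.242 bits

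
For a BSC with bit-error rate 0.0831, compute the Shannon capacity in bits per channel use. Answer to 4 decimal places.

0.5870 bits

Binary symmetric channel: C = 1 − h₂(ε) where h₂ is the binary entropy function.
h₂(0.0831) = −0.0831·log₂0.0831 − 0.9169·log₂0.9169 = 0.4130.
C = 1 − 0.4130 = 0.5870 bits per channel use.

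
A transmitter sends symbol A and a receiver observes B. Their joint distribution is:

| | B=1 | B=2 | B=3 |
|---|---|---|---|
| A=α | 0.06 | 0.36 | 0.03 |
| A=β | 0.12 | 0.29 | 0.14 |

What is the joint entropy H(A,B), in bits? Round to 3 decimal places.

2.208 bits

H(A,B) = −Σ p(x,y)·log₂ p(x,y) over all 6 cells.
  cell (α,1): −0.06·log₂0.06 = 0.2435
  cell (α,2): −0.36·log₂0.36 = 0.5306
  cell (α,3): −0.03·log₂0.03 = 0.1518
  cell (β,1): −0.12·log₂0.12 = 0.3671
  cell (β,2): −0.29·log₂0.29 = 0.5179
  cell (β,3): −0.14·log₂0.14 = 0.3971
Sum = 2.208 bits.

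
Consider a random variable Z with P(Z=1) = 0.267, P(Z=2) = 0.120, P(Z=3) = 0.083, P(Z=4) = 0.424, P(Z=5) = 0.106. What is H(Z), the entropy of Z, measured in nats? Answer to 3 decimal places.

H(Z) = −Σ p·ln p.
  −(0.267)·ln(0.267) = 0.3526
  −(0.120)·ln(0.120) = 0.2544
  −(0.083)·ln(0.083) = 0.2066
  −(0.424)·ln(0.424) = 0.3638
  −(0.106)·ln(0.106) = 0.2379
Sum: 0.3526 + 0.2544 + 0.2066 + 0.3638 + 0.2379 = 1.415 nats.

1.415 nats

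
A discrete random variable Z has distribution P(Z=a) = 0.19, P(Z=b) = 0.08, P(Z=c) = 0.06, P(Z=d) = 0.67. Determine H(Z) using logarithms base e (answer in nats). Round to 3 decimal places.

H(Z) = −Σ p·ln p.
  −(0.19)·ln(0.19) = 0.3155
  −(0.08)·ln(0.08) = 0.2021
  −(0.06)·ln(0.06) = 0.1688
  −(0.67)·ln(0.67) = 0.2683
Sum: 0.3155 + 0.2021 + 0.1688 + 0.2683 = 0.955 nats.

0.955 nats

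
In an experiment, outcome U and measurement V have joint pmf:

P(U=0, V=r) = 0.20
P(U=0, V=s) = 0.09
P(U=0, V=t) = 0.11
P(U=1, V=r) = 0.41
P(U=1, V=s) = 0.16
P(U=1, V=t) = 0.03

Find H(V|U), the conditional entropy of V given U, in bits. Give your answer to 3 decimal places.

1.259 bits

Marginals: p(U) = (0.4000, 0.6000), p(V) = (0.6100, 0.2500, 0.1400).
H(V|U) = Σ p(U) · H(V|U=·).
  U=0: p=0.4000, H(V|U=0) = 1.4964
  U=1: p=0.6000, H(V|U=1) = 1.1000
Weighted sum = 1.259 bits.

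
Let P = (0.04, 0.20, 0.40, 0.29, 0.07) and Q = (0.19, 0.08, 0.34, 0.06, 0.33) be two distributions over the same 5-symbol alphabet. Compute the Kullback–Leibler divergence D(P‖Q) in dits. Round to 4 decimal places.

D(P‖Q) = Σ p·log₁₀(p/q).
  0.04·log₁₀(0.04/0.19) = -0.02707
  0.20·log₁₀(0.20/0.08) = 0.07959
  0.40·log₁₀(0.40/0.34) = 0.02823
  0.29·log₁₀(0.29/0.06) = 0.19843
  0.07·log₁₀(0.07/0.33) = -0.04714
D(P‖Q) = 0.2320 dits.

0.2320 dits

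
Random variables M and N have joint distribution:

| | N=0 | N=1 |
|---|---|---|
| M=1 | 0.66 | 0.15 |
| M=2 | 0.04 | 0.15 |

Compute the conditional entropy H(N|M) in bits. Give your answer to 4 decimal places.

0.7010 bits

Chain rule: H(N|M) = H(M,N) − H(M).
Marginals: p(M) = (0.8100, 0.1900), p(N) = (0.7000, 0.3000).
H(M,N) = 1.4025 bits; H(M) = 0.7015 bits.
H(N|M) = 1.4025 − 0.7015 = 0.7010 bits.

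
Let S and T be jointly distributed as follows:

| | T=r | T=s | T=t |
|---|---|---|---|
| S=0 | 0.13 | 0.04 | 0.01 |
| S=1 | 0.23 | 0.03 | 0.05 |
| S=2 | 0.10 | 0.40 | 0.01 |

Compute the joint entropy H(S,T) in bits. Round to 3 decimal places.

H(S,T) = −Σ p(x,y)·log₂ p(x,y) over all 9 cells.
  cell (0,r): −0.13·log₂0.13 = 0.3826
  cell (0,s): −0.04·log₂0.04 = 0.1858
  cell (0,t): −0.01·log₂0.01 = 0.0664
  cell (1,r): −0.23·log₂0.23 = 0.4877
  cell (1,s): −0.03·log₂0.03 = 0.1518
  cell (1,t): −0.05·log₂0.05 = 0.2161
  cell (2,r): −0.10·log₂0.10 = 0.3322
  cell (2,s): −0.40·log₂0.40 = 0.5288
  cell (2,t): −0.01·log₂0.01 = 0.0664
Sum = 2.418 bits.

2.418 bits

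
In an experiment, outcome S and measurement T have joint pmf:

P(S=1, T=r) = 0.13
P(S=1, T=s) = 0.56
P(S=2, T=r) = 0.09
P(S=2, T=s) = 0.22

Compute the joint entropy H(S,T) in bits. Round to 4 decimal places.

1.6443 bits

H(S,T) = −Σ p(x,y)·log₂ p(x,y) over all 4 cells.
  cell (1,r): −0.13·log₂0.13 = 0.38264
  cell (1,s): −0.56·log₂0.56 = 0.46844
  cell (2,r): −0.09·log₂0.09 = 0.31265
  cell (2,s): −0.22·log₂0.22 = 0.48057
Sum = 1.6443 bits.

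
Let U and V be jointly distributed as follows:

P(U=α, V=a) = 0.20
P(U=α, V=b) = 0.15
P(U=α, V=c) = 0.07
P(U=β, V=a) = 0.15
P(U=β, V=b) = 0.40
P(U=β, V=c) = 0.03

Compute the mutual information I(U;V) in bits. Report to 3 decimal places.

0.084 bits

Marginals: p(U) = (0.4200, 0.5800), p(V) = (0.3500, 0.5500, 0.1000).
I(U;V) = H(U) + H(V) − H(U,V).
H(U) = 0.9815, H(V) = 1.3367, H(U,V) = 2.2346.
I(U;V) = 0.9815 + 1.3367 − 2.2346 = 0.084 bits.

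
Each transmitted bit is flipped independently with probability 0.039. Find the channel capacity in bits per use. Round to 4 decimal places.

0.7623 bits

Binary symmetric channel: C = 1 − h₂(ε) where h₂ is the binary entropy function.
h₂(0.039) = −0.039·log₂0.039 − 0.961·log₂0.961 = 0.2377.
C = 1 − 0.2377 = 0.7623 bits per channel use.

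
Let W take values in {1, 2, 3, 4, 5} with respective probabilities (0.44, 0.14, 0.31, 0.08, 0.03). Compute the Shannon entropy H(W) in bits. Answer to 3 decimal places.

H(W) = −Σ p·log₂ p.
  −(0.44)·log₂(0.44) = 0.5211
  −(0.14)·log₂(0.14) = 0.3971
  −(0.31)·log₂(0.31) = 0.5238
  −(0.08)·log₂(0.08) = 0.2915
  −(0.03)·log₂(0.03) = 0.1518
Sum: 0.5211 + 0.3971 + 0.5238 + 0.2915 + 0.1518 = 1.885 bits.

1.885 bits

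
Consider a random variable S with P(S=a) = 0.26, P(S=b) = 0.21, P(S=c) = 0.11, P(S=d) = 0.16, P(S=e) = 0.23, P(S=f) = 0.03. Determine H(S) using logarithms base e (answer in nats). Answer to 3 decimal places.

1.657 nats

H(S) = −Σ p·ln p.
  −(0.26)·ln(0.26) = 0.3502
  −(0.21)·ln(0.21) = 0.3277
  −(0.11)·ln(0.11) = 0.2428
  −(0.16)·ln(0.16) = 0.2932
  −(0.23)·ln(0.23) = 0.3380
  −(0.03)·ln(0.03) = 0.1052
Sum: 0.3502 + 0.3277 + 0.2428 + 0.2932 + 0.3380 + 0.1052 = 1.657 nats.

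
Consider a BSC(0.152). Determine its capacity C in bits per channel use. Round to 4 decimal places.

Binary symmetric channel: C = 1 − h₂(ε) where h₂ is the binary entropy function.
h₂(0.152) = −0.152·log₂0.152 − 0.848·log₂0.848 = 0.6148.
C = 1 − 0.6148 = 0.3852 bits per channel use.

0.3852 bits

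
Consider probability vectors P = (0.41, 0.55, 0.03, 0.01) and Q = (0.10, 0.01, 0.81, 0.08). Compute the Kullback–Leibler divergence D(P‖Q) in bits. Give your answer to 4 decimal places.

3.8417 bits

D(P‖Q) = Σ p·log₂(p/q).
  0.41·log₂(0.41/0.10) = 0.83461
  0.55·log₂(0.55/0.01) = 3.17975
  0.03·log₂(0.03/0.81) = -0.14265
  0.01·log₂(0.01/0.08) = -0.03000
D(P‖Q) = 3.8417 bits.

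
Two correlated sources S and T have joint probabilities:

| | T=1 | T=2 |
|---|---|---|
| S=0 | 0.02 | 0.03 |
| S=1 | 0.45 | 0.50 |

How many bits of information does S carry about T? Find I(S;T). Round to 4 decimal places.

Marginals: p(S) = (0.0500, 0.9500), p(T) = (0.4700, 0.5300).
I(S;T) = H(S) + H(T) − H(S,T).
H(S) = 0.2864, H(T) = 0.9974, H(S,T) = 1.2830.
I(S;T) = 0.2864 + 0.9974 − 1.2830 = 0.0008 bits.

0.0008 bits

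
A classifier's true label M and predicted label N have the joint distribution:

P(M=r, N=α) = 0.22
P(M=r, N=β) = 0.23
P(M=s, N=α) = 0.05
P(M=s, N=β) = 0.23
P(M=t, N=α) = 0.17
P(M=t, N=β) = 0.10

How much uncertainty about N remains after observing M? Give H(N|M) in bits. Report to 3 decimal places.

0.896 bits

Chain rule: H(N|M) = H(M,N) − H(M).
Marginals: p(M) = (0.4500, 0.2800, 0.2700), p(N) = (0.4400, 0.5600).
H(M,N) = 2.4388 bits; H(M) = 1.5426 bits.
H(N|M) = 2.4388 − 1.5426 = 0.896 bits.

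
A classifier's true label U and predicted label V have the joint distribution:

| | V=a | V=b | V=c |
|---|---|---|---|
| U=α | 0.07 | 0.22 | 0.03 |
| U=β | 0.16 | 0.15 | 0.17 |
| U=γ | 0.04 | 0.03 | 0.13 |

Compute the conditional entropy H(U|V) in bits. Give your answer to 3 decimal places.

Marginals: p(U) = (0.3200, 0.4800, 0.2000), p(V) = (0.2700, 0.4000, 0.3300).
H(U|V) = Σ p(V) · H(U|V=·).
  V=a: p=0.2700, H(U|V=a) = 1.3604
  V=b: p=0.4000, H(U|V=b) = 1.2853
  V=c: p=0.3300, H(U|V=c) = 1.3369
Weighted sum = 1.323 bits.

1.323 bits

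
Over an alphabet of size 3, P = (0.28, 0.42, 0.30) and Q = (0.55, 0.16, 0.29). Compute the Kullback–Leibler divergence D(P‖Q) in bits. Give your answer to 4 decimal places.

0.3267 bits

D(P‖Q) = Σ p·log₂(p/q).
  0.28·log₂(0.28/0.55) = -0.27272
  0.42·log₂(0.42/0.16) = 0.58477
  0.30·log₂(0.30/0.29) = 0.01467
D(P‖Q) = 0.3267 bits.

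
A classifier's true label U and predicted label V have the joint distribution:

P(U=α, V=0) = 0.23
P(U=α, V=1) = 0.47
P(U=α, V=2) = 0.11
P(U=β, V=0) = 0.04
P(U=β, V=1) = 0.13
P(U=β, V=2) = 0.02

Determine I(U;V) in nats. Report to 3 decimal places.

Marginals: p(U) = (0.8100, 0.1900), p(V) = (0.2700, 0.6000, 0.1300).
I(U;V) = H(U) + H(V) − H(U,V).
H(U) = 0.4862, H(V) = 0.9252, H(U,V) = 1.4079.
I(U;V) = 0.4862 + 0.9252 − 1.4079 = 0.004 nats.

0.004 nats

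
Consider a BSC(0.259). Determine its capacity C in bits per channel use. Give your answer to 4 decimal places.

0.1748 bits

Binary symmetric channel: C = 1 − h₂(ε) where h₂ is the binary entropy function.
h₂(0.259) = −0.259·log₂0.259 − 0.741·log₂0.741 = 0.8252.
C = 1 − 0.8252 = 0.1748 bits per channel use.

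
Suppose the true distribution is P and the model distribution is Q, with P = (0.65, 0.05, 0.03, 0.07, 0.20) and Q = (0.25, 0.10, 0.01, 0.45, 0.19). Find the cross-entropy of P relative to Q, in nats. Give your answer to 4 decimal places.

1.5424 nats

H(P,Q) = −Σ p·ln q.
  −0.65·ln(0.25) = 0.90109
  −0.05·ln(0.10) = 0.11513
  −0.03·ln(0.01) = 0.13816
  −0.07·ln(0.45) = 0.05590
  −0.20·ln(0.19) = 0.33215
H(P,Q) = 1.5424 nats.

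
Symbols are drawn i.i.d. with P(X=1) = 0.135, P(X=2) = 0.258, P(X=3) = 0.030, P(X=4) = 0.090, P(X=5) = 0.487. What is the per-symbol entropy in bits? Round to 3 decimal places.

1.864 bits

H(X) = −Σ p·log₂ p.
  −(0.135)·log₂(0.135) = 0.3900
  −(0.258)·log₂(0.258) = 0.5043
  −(0.030)·log₂(0.030) = 0.1518
  −(0.090)·log₂(0.090) = 0.3127
  −(0.487)·log₂(0.487) = 0.5055
Sum: 0.3900 + 0.5043 + 0.1518 + 0.3127 + 0.5055 = 1.864 bits.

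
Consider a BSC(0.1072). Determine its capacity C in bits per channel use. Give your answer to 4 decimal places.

Binary symmetric channel: C = 1 − h₂(ε) where h₂ is the binary entropy function.
h₂(0.1072) = −0.1072·log₂0.1072 − 0.8928·log₂0.8928 = 0.4914.
C = 1 − 0.4914 = 0.5086 bits per channel use.

0.5086 bits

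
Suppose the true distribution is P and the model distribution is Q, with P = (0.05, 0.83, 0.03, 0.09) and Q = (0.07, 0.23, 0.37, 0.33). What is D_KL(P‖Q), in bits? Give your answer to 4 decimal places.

D(P‖Q) = Σ p·log₂(p/q).
  0.05·log₂(0.05/0.07) = -0.02427
  0.83·log₂(0.83/0.23) = 1.53673
  0.03·log₂(0.03/0.37) = -0.10873
  0.09·log₂(0.09/0.33) = -0.16870
D(P‖Q) = 1.2350 bits.

1.2350 bits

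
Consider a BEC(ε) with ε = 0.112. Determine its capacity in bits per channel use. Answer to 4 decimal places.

0.8880 bits

Binary erasure channel: capacity C = 1 − ε.
C = 1 − 0.112 = 0.8880 bits per channel use.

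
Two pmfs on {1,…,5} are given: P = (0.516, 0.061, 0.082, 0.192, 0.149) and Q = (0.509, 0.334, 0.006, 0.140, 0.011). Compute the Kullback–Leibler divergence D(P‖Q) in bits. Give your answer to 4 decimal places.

D(P‖Q) = Σ p·log₂(p/q).
  0.516·log₂(0.516/0.509) = 0.01017
  0.061·log₂(0.061/0.334) = -0.14963
  0.082·log₂(0.082/0.006) = 0.30935
  0.192·log₂(0.192/0.140) = 0.08749
  0.149·log₂(0.149/0.011) = 0.56020
D(P‖Q) = 0.8176 bits.

0.8176 bits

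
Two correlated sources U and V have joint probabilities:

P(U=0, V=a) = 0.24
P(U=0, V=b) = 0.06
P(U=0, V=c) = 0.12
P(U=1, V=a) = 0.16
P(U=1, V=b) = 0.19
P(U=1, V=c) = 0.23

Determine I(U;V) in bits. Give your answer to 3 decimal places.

Marginals: p(U) = (0.4200, 0.5800), p(V) = (0.4000, 0.2500, 0.3500).
I(U;V) = Σ p(x,y)·log₂[p(x,y)/(p(x)p(y))].
  (0,a): 0.24·log₂(1.4286) = 0.1235
  (0,b): 0.06·log₂(0.5714) = -0.0484
  (0,c): 0.12·log₂(0.8163) = -0.0351
  (1,a): 0.16·log₂(0.6897) = -0.0858
  (1,b): 0.19·log₂(1.3103) = 0.0741
  (1,c): 0.23·log₂(1.1330) = 0.0414
Sum = 0.070 bits.

0.070 bits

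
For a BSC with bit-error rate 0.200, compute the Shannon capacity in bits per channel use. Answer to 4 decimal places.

Binary symmetric channel: C = 1 − h₂(ε) where h₂ is the binary entropy function.
h₂(0.200) = −0.200·log₂0.200 − 0.800·log₂0.800 = 0.7219.
C = 1 − 0.7219 = 0.2781 bits per channel use.

0.2781 bits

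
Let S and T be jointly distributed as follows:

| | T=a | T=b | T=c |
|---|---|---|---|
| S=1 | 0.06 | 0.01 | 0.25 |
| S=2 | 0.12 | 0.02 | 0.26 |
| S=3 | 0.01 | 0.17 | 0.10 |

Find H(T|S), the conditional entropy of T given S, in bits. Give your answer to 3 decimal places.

1.059 bits

Marginals: p(S) = (0.3200, 0.4000, 0.2800), p(T) = (0.1900, 0.2000, 0.6100).
H(T|S) = Σ p(S) · H(T|S=·).
  S=1: p=0.3200, H(T|S=1) = 0.8873
  S=2: p=0.4000, H(T|S=2) = 1.1412
  S=3: p=0.2800, H(T|S=3) = 1.1393
Weighted sum = 1.059 bits.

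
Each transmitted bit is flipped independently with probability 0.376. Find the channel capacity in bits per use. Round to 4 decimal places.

0.0448 bits

Binary symmetric channel: C = 1 − h₂(ε) where h₂ is the binary entropy function.
h₂(0.376) = −0.376·log₂0.376 − 0.624·log₂0.624 = 0.9552.
C = 1 − 0.9552 = 0.0448 bits per channel use.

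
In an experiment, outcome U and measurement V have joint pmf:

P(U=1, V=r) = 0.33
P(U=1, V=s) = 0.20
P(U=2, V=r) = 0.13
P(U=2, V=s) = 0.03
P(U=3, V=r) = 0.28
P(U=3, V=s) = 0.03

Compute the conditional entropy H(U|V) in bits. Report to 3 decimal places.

1.366 bits

Chain rule: H(U|V) = H(U,V) − H(V).
Marginals: p(U) = (0.5300, 0.1600, 0.3100), p(V) = (0.7400, 0.2600).
H(U,V) = 2.1926 bits; H(V) = 0.8267 bits.
H(U|V) = 2.1926 − 0.8267 = 1.366 bits.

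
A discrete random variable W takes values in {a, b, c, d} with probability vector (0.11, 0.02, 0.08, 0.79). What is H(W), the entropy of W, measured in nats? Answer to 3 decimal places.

H(W) = −Σ p·ln p.
  −(0.11)·ln(0.11) = 0.2428
  −(0.02)·ln(0.02) = 0.0782
  −(0.08)·ln(0.08) = 0.2021
  −(0.79)·ln(0.79) = 0.1862
Sum: 0.2428 + 0.0782 + 0.2021 + 0.1862 = 0.709 nats.

0.709 nats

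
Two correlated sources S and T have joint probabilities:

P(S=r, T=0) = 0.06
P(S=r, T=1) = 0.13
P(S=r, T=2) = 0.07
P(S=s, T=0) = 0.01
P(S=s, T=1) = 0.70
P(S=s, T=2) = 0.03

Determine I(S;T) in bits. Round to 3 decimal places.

0.177 bits

Marginals: p(S) = (0.2600, 0.7400), p(T) = (0.0700, 0.8300, 0.1000).
I(S;T) = H(S) + H(T) − H(S,T).
H(S) = 0.8267, H(T) = 0.8239, H(S,T) = 1.4731.
I(S;T) = 0.8267 + 0.8239 − 1.4731 = 0.177 bits.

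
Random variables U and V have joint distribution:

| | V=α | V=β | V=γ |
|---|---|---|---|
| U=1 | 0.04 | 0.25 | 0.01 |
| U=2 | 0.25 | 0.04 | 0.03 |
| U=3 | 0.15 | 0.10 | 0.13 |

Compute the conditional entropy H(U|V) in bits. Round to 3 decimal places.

Chain rule: H(U|V) = H(U,V) − H(V).
Marginals: p(U) = (0.3000, 0.3200, 0.3800), p(V) = (0.4400, 0.3900, 0.1700).
H(U,V) = 2.7151 bits; H(V) = 1.4855 bits.
H(U|V) = 2.7151 − 1.4855 = 1.230 bits.

1.230 bits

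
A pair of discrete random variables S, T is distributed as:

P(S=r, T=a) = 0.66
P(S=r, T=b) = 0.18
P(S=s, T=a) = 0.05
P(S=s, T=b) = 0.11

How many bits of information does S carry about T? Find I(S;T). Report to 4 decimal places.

Marginals: p(S) = (0.8400, 0.1600), p(T) = (0.7100, 0.2900).
I(S;T) = H(S) + H(T) − H(S,T).
H(S) = 0.6343, H(T) = 0.8687, H(S,T) = 1.4073.
I(S;T) = 0.6343 + 0.8687 − 1.4073 = 0.0957 bits.

0.0957 bits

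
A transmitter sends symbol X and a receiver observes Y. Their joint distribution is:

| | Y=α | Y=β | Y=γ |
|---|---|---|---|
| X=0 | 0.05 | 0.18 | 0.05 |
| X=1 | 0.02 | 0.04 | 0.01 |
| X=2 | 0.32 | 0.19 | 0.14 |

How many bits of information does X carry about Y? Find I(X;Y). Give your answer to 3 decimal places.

0.087 bits

Marginals: p(X) = (0.2800, 0.0700, 0.6500), p(Y) = (0.3900, 0.4100, 0.2000).
I(X;Y) = Σ p(x,y)·log₂[p(x,y)/(p(x)p(y))].
  (0,α): 0.05·log₂(0.4579) = -0.0563
  (0,β): 0.18·log₂(1.5679) = 0.1168
  (0,γ): 0.05·log₂(0.8929) = -0.0082
  (1,α): 0.02·log₂(0.7326) = -0.0090
  (1,β): 0.04·log₂(1.3937) = 0.0192
  (1,γ): 0.01·log₂(0.7143) = -0.0049
  (2,α): 0.32·log₂(1.2623) = 0.1075
  (2,β): 0.19·log₂(0.7129) = -0.0927
  (2,γ): 0.14·log₂(1.0769) = 0.0150
Sum = 0.087 bits.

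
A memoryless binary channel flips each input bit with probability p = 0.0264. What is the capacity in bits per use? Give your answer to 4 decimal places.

Binary symmetric channel: C = 1 − h₂(ε) where h₂ is the binary entropy function.
h₂(0.0264) = −0.0264·log₂0.0264 − 0.9736·log₂0.9736 = 0.1760.
C = 1 − 0.1760 = 0.8240 bits per channel use.

0.8240 bits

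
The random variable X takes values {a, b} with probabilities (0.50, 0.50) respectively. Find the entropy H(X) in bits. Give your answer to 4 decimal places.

1.0000 bits

H(X) = −Σ p·log₂ p.
  −(0.50)·log₂(0.50) = 0.50000
  −(0.50)·log₂(0.50) = 0.50000
Sum: 0.50000 + 0.50000 = 1.0000 bits.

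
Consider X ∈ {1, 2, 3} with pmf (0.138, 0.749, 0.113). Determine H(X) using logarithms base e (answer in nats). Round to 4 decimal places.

0.7362 nats

H(X) = −Σ p·ln p.
  −(0.138)·ln(0.138) = 0.27331
  −(0.749)·ln(0.749) = 0.21647
  −(0.113)·ln(0.113) = 0.24638
Sum: 0.27331 + 0.21647 + 0.24638 = 0.7362 nats.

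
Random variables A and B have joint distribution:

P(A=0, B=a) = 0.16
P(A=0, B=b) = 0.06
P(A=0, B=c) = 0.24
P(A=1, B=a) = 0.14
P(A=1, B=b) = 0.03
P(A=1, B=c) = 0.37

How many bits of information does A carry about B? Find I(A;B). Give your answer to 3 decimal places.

Marginals: p(A) = (0.4600, 0.5400), p(B) = (0.3000, 0.0900, 0.6100).
I(A;B) = H(A) + H(B) − H(A,B).
H(A) = 0.9954, H(B) = 1.2687, H(A,B) = 2.2403.
I(A;B) = 0.9954 + 1.2687 − 2.2403 = 0.024 bits.

0.024 bits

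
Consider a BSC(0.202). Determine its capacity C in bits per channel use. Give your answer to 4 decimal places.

Binary symmetric channel: C = 1 − h₂(ε) where h₂ is the binary entropy function.
h₂(0.202) = −0.202·log₂0.202 − 0.798·log₂0.798 = 0.7259.
C = 1 − 0.7259 = 0.2741 bits per channel use.

0.2741 bits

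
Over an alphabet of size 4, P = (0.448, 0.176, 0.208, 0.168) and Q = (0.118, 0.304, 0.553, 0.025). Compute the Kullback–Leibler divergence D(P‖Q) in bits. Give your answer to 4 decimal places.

0.8918 bits

D(P‖Q) = Σ p·log₂(p/q).
  0.448·log₂(0.448/0.118) = 0.86227
  0.176·log₂(0.176/0.304) = -0.13878
  0.208·log₂(0.208/0.553) = -0.29342
  0.168·log₂(0.168/0.025) = 0.46174
D(P‖Q) = 0.8918 bits.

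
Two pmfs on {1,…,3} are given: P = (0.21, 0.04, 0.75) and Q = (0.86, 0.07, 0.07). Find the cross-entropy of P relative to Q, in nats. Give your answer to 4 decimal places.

H(P,Q) = −Σ p·ln q.
  −0.21·ln(0.86) = 0.03167
  −0.04·ln(0.07) = 0.10637
  −0.75·ln(0.07) = 1.99445
H(P,Q) = 2.1325 nats.

2.1325 nats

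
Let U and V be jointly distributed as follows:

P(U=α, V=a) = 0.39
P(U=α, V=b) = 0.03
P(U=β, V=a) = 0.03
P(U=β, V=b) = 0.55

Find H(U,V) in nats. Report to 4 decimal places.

H(U,V) = −Σ p(x,y)·ln p(x,y) over all 4 cells.
  cell (α,a): −0.39·ln0.39 = 0.36723
  cell (α,b): −0.03·ln0.03 = 0.10520
  cell (β,a): −0.03·ln0.03 = 0.10520
  cell (β,b): −0.55·ln0.55 = 0.32881
Sum = 0.9064 nats.

0.9064 nats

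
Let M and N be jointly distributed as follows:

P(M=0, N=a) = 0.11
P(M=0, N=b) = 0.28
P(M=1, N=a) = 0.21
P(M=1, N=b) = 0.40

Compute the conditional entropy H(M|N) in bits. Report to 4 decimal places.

0.9617 bits

Marginals: p(M) = (0.3900, 0.6100), p(N) = (0.3200, 0.6800).
H(M|N) = Σ p(N) · H(M|N=·).
  N=a: p=0.3200, H(M|N=a) = 0.9284
  N=b: p=0.6800, H(M|N=b) = 0.9774
Weighted sum = 0.9617 bits.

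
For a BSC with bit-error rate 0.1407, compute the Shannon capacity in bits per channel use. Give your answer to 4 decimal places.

Binary symmetric channel: C = 1 − h₂(ε) where h₂ is the binary entropy function.
h₂(0.1407) = −0.1407·log₂0.1407 − 0.8593·log₂0.8593 = 0.5861.
C = 1 − 0.5861 = 0.4139 bits per channel use.

0.4139 bits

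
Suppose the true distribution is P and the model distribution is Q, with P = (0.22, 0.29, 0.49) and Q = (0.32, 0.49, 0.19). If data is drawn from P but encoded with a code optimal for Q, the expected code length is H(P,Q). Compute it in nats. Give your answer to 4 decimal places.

1.2713 nats

H(P,Q) = −Σ p·ln q.
  −0.22·ln(0.32) = 0.25068
  −0.29·ln(0.49) = 0.20687
  −0.49·ln(0.19) = 0.81376
H(P,Q) = 1.2713 nats.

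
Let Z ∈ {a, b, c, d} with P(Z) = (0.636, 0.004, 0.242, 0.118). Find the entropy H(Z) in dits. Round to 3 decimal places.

0.393 dits

H(Z) = −Σ p·log₁₀ p.
  −(0.636)·log₁₀(0.636) = 0.1250
  −(0.004)·log₁₀(0.004) = 0.0096
  −(0.242)·log₁₀(0.242) = 0.1491
  −(0.118)·log₁₀(0.118) = 0.1095
Sum: 0.1250 + 0.0096 + 0.1491 + 0.1095 = 0.393 dits.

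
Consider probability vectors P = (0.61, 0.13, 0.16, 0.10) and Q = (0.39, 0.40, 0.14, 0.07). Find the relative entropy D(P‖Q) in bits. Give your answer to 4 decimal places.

0.2651 bits

D(P‖Q) = Σ p·log₂(p/q).
  0.61·log₂(0.61/0.39) = 0.39365
  0.13·log₂(0.13/0.40) = -0.21079
  0.16·log₂(0.16/0.14) = 0.03082
  0.10·log₂(0.10/0.07) = 0.05146
D(P‖Q) = 0.2651 bits.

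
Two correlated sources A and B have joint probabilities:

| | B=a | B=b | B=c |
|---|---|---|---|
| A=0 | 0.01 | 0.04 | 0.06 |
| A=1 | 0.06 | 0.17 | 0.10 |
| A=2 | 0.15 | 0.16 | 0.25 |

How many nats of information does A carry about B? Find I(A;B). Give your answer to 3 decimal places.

0.032 nats

Marginals: p(A) = (0.1100, 0.3300, 0.5600), p(B) = (0.2200, 0.3700, 0.4100).
I(A;B) = H(A) + H(B) − H(A,B).
H(A) = 0.9334, H(B) = 1.0665, H(A,B) = 1.9683.
I(A;B) = 0.9334 + 1.0665 − 1.9683 = 0.032 nats.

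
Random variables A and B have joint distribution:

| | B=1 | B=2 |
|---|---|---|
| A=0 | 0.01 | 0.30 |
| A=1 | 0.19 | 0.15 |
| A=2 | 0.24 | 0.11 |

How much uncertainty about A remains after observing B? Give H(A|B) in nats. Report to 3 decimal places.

Chain rule: H(A|B) = H(A,B) − H(B).
Marginals: p(A) = (0.3100, 0.3400, 0.3500), p(B) = (0.4400, 0.5600).
H(A,B) = 1.5927 nats; H(B) = 0.6859 nats.
H(A|B) = 1.5927 − 0.6859 = 0.907 nats.

0.907 nats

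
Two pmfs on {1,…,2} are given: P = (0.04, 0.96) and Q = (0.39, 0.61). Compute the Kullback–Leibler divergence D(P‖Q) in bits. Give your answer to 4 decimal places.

0.4966 bits

D(P‖Q) = Σ p·log₂(p/q).
  0.04·log₂(0.04/0.39) = -0.13142
  0.96·log₂(0.96/0.61) = 0.62806
D(P‖Q) = 0.4966 bits.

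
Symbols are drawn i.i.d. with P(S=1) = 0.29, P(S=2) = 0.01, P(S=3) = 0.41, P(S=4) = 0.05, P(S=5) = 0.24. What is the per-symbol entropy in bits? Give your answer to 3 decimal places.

H(S) = −Σ p·log₂ p.
  −(0.29)·log₂(0.29) = 0.5179
  −(0.01)·log₂(0.01) = 0.0664
  −(0.41)·log₂(0.41) = 0.5274
  −(0.05)·log₂(0.05) = 0.2161
  −(0.24)·log₂(0.24) = 0.4941
Sum: 0.5179 + 0.0664 + 0.5274 + 0.2161 + 0.4941 = 1.822 bits.

1.822 bits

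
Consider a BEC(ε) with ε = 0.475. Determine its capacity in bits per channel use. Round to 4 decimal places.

Binary erasure channel: capacity C = 1 − ε.
C = 1 − 0.475 = 0.5250 bits per channel use.

0.5250 bits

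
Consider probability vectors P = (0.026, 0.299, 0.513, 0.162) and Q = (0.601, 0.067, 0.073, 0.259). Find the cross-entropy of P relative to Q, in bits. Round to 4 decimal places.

H(P,Q) = −Σ p·log₂ q.
  −0.026·log₂(0.601) = 0.01910
  −0.299·log₂(0.067) = 1.16601
  −0.513·log₂(0.073) = 1.93707
  −0.162·log₂(0.259) = 0.31573
H(P,Q) = 3.4379 bits.

3.4379 bits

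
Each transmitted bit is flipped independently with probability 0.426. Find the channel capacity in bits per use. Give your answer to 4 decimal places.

Binary symmetric channel: C = 1 − h₂(ε) where h₂ is the binary entropy function.
h₂(0.426) = −0.426·log₂0.426 − 0.574·log₂0.574 = 0.9841.
C = 1 − 0.9841 = 0.0159 bits per channel use.

0.0159 bits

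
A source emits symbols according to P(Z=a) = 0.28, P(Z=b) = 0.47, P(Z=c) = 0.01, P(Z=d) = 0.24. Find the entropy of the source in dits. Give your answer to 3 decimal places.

0.478 dits

H(Z) = −Σ p·log₁₀ p.
  −(0.28)·log₁₀(0.28) = 0.1548
  −(0.47)·log₁₀(0.47) = 0.1541
  −(0.01)·log₁₀(0.01) = 0.0200
  −(0.24)·log₁₀(0.24) = 0.1487
Sum: 0.1548 + 0.1541 + 0.0200 + 0.1487 = 0.478 dits.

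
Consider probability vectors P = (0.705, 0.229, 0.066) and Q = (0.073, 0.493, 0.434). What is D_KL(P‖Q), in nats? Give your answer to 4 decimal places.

1.2989 nats

D(P‖Q) = Σ p·ln(p/q).
  0.705·ln(0.705/0.073) = 1.59876
  0.229·ln(0.229/0.493) = -0.17559
  0.066·ln(0.066/0.434) = -0.12430
D(P‖Q) = 1.2989 nats.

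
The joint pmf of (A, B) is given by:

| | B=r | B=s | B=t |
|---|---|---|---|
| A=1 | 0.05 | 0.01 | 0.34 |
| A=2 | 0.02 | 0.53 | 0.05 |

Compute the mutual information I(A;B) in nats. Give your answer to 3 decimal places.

Marginals: p(A) = (0.4000, 0.6000), p(B) = (0.0700, 0.5400, 0.3900).
I(A;B) = Σ p(x,y)·ln[p(x,y)/(p(x)p(y))].
  (1,r): 0.05·ln(1.7857) = 0.0290
  (1,s): 0.01·ln(0.0463) = -0.0307
  (1,t): 0.34·ln(2.1795) = 0.2649
  (2,r): 0.02·ln(0.4762) = -0.0148
  (2,s): 0.53·ln(1.6358) = 0.2608
  (2,t): 0.05·ln(0.2137) = -0.0772
Sum = 0.432 nats.

0.432 nats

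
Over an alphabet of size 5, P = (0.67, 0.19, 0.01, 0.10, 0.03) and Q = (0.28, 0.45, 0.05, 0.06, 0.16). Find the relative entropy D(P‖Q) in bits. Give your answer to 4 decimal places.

0.5850 bits

D(P‖Q) = Σ p·log₂(p/q).
  0.67·log₂(0.67/0.28) = 0.84335
  0.19·log₂(0.19/0.45) = -0.23635
  0.01·log₂(0.01/0.05) = -0.02322
  0.10·log₂(0.10/0.06) = 0.07370
  0.03·log₂(0.03/0.16) = -0.07245
D(P‖Q) = 0.5850 bits.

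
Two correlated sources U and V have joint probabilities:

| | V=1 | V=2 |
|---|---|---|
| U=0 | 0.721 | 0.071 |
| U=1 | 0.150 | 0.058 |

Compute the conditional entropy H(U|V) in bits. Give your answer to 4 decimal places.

Marginals: p(U) = (0.7920, 0.2080), p(V) = (0.8710, 0.1290).
H(U|V) = Σ p(V) · H(U|V=·).
  V=1: p=0.8710, H(U|V=1) = 0.6627
  V=2: p=0.1290, H(U|V=2) = 0.9927
Weighted sum = 0.7053 bits.

0.7053 bits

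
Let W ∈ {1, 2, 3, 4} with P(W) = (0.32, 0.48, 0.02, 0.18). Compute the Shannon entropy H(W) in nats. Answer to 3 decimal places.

H(W) = −Σ p·ln p.
  −(0.32)·ln(0.32) = 0.3646
  −(0.48)·ln(0.48) = 0.3523
  −(0.02)·ln(0.02) = 0.0782
  −(0.18)·ln(0.18) = 0.3087
Sum: 0.3646 + 0.3523 + 0.0782 + 0.3087 = 1.104 nats.

1.104 nats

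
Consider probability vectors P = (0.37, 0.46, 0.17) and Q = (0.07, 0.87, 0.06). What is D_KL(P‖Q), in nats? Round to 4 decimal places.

0.5000 nats

D(P‖Q) = Σ p·ln(p/q).
  0.37·ln(0.37/0.07) = 0.61605
  0.46·ln(0.46/0.87) = -0.29314
  0.17·ln(0.17/0.06) = 0.17705
D(P‖Q) = 0.5000 nats.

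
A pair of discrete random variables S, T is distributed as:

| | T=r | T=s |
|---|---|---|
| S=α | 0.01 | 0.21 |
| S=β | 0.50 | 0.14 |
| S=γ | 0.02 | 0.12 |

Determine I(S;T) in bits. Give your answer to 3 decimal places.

0.371 bits

Marginals: p(S) = (0.2200, 0.6400, 0.1400), p(T) = (0.5300, 0.4700).
I(S;T) = H(S) + H(T) − H(S,T).
H(S) = 1.2898, H(T) = 0.9974, H(S,T) = 1.9163.
I(S;T) = 1.2898 + 0.9974 − 1.9163 = 0.371 bits.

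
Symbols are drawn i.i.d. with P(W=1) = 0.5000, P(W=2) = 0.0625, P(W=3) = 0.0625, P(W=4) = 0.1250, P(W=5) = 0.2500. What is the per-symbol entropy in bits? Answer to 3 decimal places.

1.875 bits

H(W) = −Σ p·log₂ p.
  −(0.5000)·log₂(0.5000) = 0.5000
  −(0.0625)·log₂(0.0625) = 0.2500
  −(0.0625)·log₂(0.0625) = 0.2500
  −(0.1250)·log₂(0.1250) = 0.3750
  −(0.2500)·log₂(0.2500) = 0.5000
Sum: 0.5000 + 0.2500 + 0.2500 + 0.3750 + 0.5000 = 1.875 bits.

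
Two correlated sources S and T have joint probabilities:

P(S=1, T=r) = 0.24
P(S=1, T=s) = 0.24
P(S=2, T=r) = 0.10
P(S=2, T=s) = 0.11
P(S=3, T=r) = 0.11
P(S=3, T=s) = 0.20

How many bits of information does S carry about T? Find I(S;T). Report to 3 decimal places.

Marginals: p(S) = (0.4800, 0.2100, 0.3100), p(T) = (0.4500, 0.5500).
I(S;T) = Σ p(x,y)·log₂[p(x,y)/(p(x)p(y))].
  (1,r): 0.24·log₂(1.1111) = 0.0365
  (1,s): 0.24·log₂(0.9091) = -0.0330
  (2,r): 0.10·log₂(1.0582) = 0.0082
  (2,s): 0.11·log₂(0.9524) = -0.0077
  (3,r): 0.11·log₂(0.7885) = -0.0377
  (3,s): 0.20·log₂(1.1730) = 0.0460
Sum = 0.012 bits.

0.012 bits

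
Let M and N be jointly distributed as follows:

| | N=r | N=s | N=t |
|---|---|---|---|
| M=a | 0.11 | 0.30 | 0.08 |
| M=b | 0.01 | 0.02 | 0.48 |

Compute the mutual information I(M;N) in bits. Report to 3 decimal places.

Marginals: p(M) = (0.4900, 0.5100), p(N) = (0.1200, 0.3200, 0.5600).
I(M;N) = Σ p(x,y)·log₂[p(x,y)/(p(x)p(y))].
  (a,r): 0.11·log₂(1.8707) = 0.0994
  (a,s): 0.30·log₂(1.9133) = 0.2808
  (a,t): 0.08·log₂(0.2915) = -0.1423
  (b,r): 0.01·log₂(0.1634) = -0.0261
  (b,s): 0.02·log₂(0.1225) = -0.0606
  (b,t): 0.48·log₂(1.6807) = 0.3595
Sum = 0.511 bits.

0.511 bits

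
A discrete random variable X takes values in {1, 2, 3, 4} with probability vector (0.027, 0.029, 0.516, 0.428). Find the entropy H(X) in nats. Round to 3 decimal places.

0.905 nats

H(X) = −Σ p·ln p.
  −(0.027)·ln(0.027) = 0.0975
  −(0.029)·ln(0.029) = 0.1027
  −(0.516)·ln(0.516) = 0.3414
  −(0.428)·ln(0.428) = 0.3632
Sum: 0.0975 + 0.1027 + 0.3414 + 0.3632 = 0.905 nats.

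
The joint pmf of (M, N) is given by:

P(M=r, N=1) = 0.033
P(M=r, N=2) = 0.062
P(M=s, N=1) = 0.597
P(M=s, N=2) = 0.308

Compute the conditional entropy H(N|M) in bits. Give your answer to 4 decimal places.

0.9258 bits

Chain rule: H(N|M) = H(M,N) − H(M).
Marginals: p(M) = (0.0950, 0.9050), p(N) = (0.6300, 0.3700).
H(M,N) = 1.3787 bits; H(M) = 0.4529 bits.
H(N|M) = 1.3787 − 0.4529 = 0.9258 bits.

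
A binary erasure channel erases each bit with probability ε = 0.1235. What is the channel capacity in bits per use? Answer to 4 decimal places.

Binary erasure channel: capacity C = 1 − ε.
C = 1 − 0.1235 = 0.8765 bits per channel use.

0.8765 bits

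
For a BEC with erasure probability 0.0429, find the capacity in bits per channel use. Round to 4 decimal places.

0.9571 bits

Binary erasure channel: capacity C = 1 − ε.
C = 1 − 0.0429 = 0.9571 bits per channel use.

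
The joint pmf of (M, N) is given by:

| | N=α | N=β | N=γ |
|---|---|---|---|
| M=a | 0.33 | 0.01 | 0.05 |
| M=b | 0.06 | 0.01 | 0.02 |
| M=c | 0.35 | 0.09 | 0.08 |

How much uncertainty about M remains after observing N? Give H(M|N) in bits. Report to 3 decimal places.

Marginals: p(M) = (0.3900, 0.0900, 0.5200), p(N) = (0.7400, 0.1100, 0.1500).
H(M|N) = Σ p(N) · H(M|N=·).
  N=α: p=0.7400, H(M|N=α) = 1.3243
  N=β: p=0.1100, H(M|N=β) = 0.8659
  N=γ: p=0.1500, H(M|N=γ) = 1.3996
Weighted sum = 1.285 bits.

1.285 bits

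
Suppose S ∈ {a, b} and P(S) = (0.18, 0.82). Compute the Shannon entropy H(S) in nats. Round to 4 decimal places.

H(S) = −Σ p·ln p.
  −(0.18)·ln(0.18) = 0.30866
  −(0.82)·ln(0.82) = 0.16273
Sum: 0.30866 + 0.16273 = 0.4714 nats.

0.4714 nats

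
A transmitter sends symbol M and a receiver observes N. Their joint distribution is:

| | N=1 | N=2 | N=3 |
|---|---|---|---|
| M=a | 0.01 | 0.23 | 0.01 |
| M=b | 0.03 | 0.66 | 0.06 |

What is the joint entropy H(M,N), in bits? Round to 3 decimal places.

1.411 bits

H(M,N) = −Σ p(x,y)·log₂ p(x,y) over all 6 cells.
  cell (a,1): −0.01·log₂0.01 = 0.0664
  cell (a,2): −0.23·log₂0.23 = 0.4877
  cell (a,3): −0.01·log₂0.01 = 0.0664
  cell (b,1): −0.03·log₂0.03 = 0.1518
  cell (b,2): −0.66·log₂0.66 = 0.3956
  cell (b,3): −0.06·log₂0.06 = 0.2435
Sum = 1.411 bits.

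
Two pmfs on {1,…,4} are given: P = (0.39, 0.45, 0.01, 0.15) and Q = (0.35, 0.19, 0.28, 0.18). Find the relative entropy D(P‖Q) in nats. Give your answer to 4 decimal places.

D(P‖Q) = Σ p·ln(p/q).
  0.39·ln(0.39/0.35) = 0.04220
  0.45·ln(0.45/0.19) = 0.38800
  0.01·ln(0.01/0.28) = -0.03332
  0.15·ln(0.15/0.18) = -0.02735
D(P‖Q) = 0.3695 nats.

0.3695 nats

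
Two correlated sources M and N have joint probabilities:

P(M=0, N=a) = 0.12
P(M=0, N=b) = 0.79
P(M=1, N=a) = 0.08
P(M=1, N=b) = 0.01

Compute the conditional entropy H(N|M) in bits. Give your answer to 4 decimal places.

0.5572 bits

Marginals: p(M) = (0.9100, 0.0900), p(N) = (0.2000, 0.8000).
H(N|M) = Σ p(M) · H(N|M=·).
  M=0: p=0.9100, H(N|M=0) = 0.5625
  M=1: p=0.0900, H(N|M=1) = 0.5033
Weighted sum = 0.5572 bits.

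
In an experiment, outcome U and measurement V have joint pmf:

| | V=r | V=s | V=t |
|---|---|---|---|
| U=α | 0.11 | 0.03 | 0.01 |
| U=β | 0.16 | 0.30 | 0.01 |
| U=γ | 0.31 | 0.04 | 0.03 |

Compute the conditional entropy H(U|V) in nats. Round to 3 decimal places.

Marginals: p(U) = (0.1500, 0.4700, 0.3800), p(V) = (0.5800, 0.3700, 0.0500).
H(U|V) = Σ p(V) · H(U|V=·).
  V=r: p=0.5800, H(U|V=r) = 1.0054
  V=s: p=0.3700, H(U|V=s) = 0.6142
  V=t: p=0.0500, H(U|V=t) = 0.9503
Weighted sum = 0.858 nats.

0.858 nats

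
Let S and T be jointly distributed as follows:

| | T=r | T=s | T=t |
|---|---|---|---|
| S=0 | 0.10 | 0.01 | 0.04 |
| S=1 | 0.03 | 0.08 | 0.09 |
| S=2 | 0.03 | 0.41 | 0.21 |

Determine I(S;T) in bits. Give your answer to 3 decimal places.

0.239 bits

Marginals: p(S) = (0.1500, 0.2000, 0.6500), p(T) = (0.1600, 0.5000, 0.3400).
I(S;T) = Σ p(x,y)·log₂[p(x,y)/(p(x)p(y))].
  (0,r): 0.10·log₂(4.1667) = 0.2059
  (0,s): 0.01·log₂(0.1333) = -0.0291
  (0,t): 0.04·log₂(0.7843) = -0.0140
  (1,r): 0.03·log₂(0.9375) = -0.0028
  (1,s): 0.08·log₂(0.8000) = -0.0258
  (1,t): 0.09·log₂(1.3235) = 0.0364
  (2,r): 0.03·log₂(0.2885) = -0.0538
  (2,s): 0.41·log₂(1.2615) = 0.1374
  (2,t): 0.21·log₂(0.9502) = -0.0155
Sum = 0.239 bits.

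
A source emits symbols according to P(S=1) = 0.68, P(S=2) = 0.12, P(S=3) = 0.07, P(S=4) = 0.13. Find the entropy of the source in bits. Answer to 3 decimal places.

H(S) = −Σ p·log₂ p.
  −(0.68)·log₂(0.68) = 0.3783
  −(0.12)·log₂(0.12) = 0.3671
  −(0.07)·log₂(0.07) = 0.2686
  −(0.13)·log₂(0.13) = 0.3826
Sum: 0.3783 + 0.3671 + 0.2686 + 0.3826 = 1.397 bits.

1.397 bits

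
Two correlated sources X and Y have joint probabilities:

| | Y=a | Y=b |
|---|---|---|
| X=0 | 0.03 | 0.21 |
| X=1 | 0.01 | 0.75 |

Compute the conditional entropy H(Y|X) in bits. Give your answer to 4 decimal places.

Chain rule: H(Y|X) = H(X,Y) − H(X).
Marginals: p(X) = (0.2400, 0.7600), p(Y) = (0.0400, 0.9600).
H(X,Y) = 1.0023 bits; H(X) = 0.7950 bits.
H(Y|X) = 1.0023 − 0.7950 = 0.2073 bits.

0.2073 bits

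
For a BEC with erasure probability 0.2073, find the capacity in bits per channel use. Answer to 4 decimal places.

Binary erasure channel: capacity C = 1 − ε.
C = 1 − 0.2073 = 0.7927 bits per channel use.

0.7927 bits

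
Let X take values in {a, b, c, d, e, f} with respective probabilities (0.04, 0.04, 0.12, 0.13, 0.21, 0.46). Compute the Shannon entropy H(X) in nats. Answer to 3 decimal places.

H(X) = −Σ p·ln p.
  −(0.04)·ln(0.04) = 0.1288
  −(0.04)·ln(0.04) = 0.1288
  −(0.12)·ln(0.12) = 0.2544
  −(0.13)·ln(0.13) = 0.2652
  −(0.21)·ln(0.21) = 0.3277
  −(0.46)·ln(0.46) = 0.3572
Sum: 0.1288 + 0.1288 + 0.2544 + 0.2652 + 0.3277 + 0.3572 = 1.462 nats.

1.462 nats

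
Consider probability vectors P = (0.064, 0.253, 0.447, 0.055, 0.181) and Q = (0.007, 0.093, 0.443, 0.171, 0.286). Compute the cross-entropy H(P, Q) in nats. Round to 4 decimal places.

H(P,Q) = −Σ p·ln q.
  −0.064·ln(0.007) = 0.31756
  −0.253·ln(0.093) = 0.60091
  −0.447·ln(0.443) = 0.36394
  −0.055·ln(0.171) = 0.09714
  −0.181·ln(0.286) = 0.22657
H(P,Q) = 1.6061 nats.

1.6061 nats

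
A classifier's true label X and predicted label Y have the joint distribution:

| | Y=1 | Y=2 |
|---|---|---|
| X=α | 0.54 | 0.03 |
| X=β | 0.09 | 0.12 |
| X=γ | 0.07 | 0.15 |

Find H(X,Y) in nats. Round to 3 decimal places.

1.380 nats

H(X,Y) = −Σ p(x,y)·ln p(x,y) over all 6 cells.
  cell (α,1): −0.54·ln0.54 = 0.3327
  cell (α,2): −0.03·ln0.03 = 0.1052
  cell (β,1): −0.09·ln0.09 = 0.2167
  cell (β,2): −0.12·ln0.12 = 0.2544
  cell (γ,1): −0.07·ln0.07 = 0.1861
  cell (γ,2): −0.15·ln0.15 = 0.2846
Sum = 1.380 nats.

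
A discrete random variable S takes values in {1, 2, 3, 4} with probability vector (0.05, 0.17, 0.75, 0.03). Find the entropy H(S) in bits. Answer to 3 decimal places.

H(S) = −Σ p·log₂ p.
  −(0.05)·log₂(0.05) = 0.2161
  −(0.17)·log₂(0.17) = 0.4346
  −(0.75)·log₂(0.75) = 0.3113
  −(0.03)·log₂(0.03) = 0.1518
Sum: 0.2161 + 0.4346 + 0.3113 + 0.1518 = 1.114 bits.

1.114 bits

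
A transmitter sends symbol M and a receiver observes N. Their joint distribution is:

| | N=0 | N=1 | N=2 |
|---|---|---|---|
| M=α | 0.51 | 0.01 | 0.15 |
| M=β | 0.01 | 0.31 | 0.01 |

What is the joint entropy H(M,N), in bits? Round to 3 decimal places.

H(M,N) = −Σ p(x,y)·log₂ p(x,y) over all 6 cells.
  cell (α,0): −0.51·log₂0.51 = 0.4954
  cell (α,1): −0.01·log₂0.01 = 0.0664
  cell (α,2): −0.15·log₂0.15 = 0.4105
  cell (β,0): −0.01·log₂0.01 = 0.0664
  cell (β,1): −0.31·log₂0.31 = 0.5238
  cell (β,2): −0.01·log₂0.01 = 0.0664
Sum = 1.629 bits.

1.629 bits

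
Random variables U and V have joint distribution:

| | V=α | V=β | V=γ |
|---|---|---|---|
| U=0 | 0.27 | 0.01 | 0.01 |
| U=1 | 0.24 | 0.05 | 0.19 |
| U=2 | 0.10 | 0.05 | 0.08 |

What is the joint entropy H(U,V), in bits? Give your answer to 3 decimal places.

2.648 bits

H(U,V) = −Σ p(x,y)·log₂ p(x,y) over all 9 cells.
  cell (0,α): −0.27·log₂0.27 = 0.5100
  cell (0,β): −0.01·log₂0.01 = 0.0664
  cell (0,γ): −0.01·log₂0.01 = 0.0664
  cell (1,α): −0.24·log₂0.24 = 0.4941
  cell (1,β): −0.05·log₂0.05 = 0.2161
  cell (1,γ): −0.19·log₂0.19 = 0.4552
  cell (2,α): −0.10·log₂0.10 = 0.3322
  cell (2,β): −0.05·log₂0.05 = 0.2161
  cell (2,γ): −0.08·log₂0.08 = 0.2915
Sum = 2.648 bits.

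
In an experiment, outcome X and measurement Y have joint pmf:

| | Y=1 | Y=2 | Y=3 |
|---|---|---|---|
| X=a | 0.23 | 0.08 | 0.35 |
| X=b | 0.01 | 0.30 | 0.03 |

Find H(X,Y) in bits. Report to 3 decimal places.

2.049 bits

H(X,Y) = −Σ p(x,y)·log₂ p(x,y) over all 6 cells.
  cell (a,1): −0.23·log₂0.23 = 0.4877
  cell (a,2): −0.08·log₂0.08 = 0.2915
  cell (a,3): −0.35·log₂0.35 = 0.5301
  cell (b,1): −0.01·log₂0.01 = 0.0664
  cell (b,2): −0.30·log₂0.30 = 0.5211
  cell (b,3): −0.03·log₂0.03 = 0.1518
Sum = 2.049 bits.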